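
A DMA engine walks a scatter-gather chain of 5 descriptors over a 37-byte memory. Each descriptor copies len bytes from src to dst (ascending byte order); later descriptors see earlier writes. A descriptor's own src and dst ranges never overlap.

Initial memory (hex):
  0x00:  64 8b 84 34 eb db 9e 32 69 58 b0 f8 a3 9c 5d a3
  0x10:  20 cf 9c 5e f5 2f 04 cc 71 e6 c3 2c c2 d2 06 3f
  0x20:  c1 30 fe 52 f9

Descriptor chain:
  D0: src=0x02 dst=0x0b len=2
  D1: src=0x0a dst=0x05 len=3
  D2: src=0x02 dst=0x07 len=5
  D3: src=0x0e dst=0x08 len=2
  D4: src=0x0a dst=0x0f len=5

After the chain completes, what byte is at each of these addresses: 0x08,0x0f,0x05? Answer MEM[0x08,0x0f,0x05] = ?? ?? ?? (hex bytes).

[0] 0x02->0x0b len=2 : 84 34
[1] 0x0a->0x05 len=3 : b0 84 34
[2] 0x02->0x07 len=5 : 84 34 eb b0 84
[3] 0x0e->0x08 len=2 : 5d a3
[4] 0x0a->0x0f len=5 : b0 84 34 9c 5d
query mem[0x08]=0x5d, mem[0x0f]=0xb0, mem[0x05]=0xb0

MEM[0x08,0x0f,0x05] = 5d b0 b0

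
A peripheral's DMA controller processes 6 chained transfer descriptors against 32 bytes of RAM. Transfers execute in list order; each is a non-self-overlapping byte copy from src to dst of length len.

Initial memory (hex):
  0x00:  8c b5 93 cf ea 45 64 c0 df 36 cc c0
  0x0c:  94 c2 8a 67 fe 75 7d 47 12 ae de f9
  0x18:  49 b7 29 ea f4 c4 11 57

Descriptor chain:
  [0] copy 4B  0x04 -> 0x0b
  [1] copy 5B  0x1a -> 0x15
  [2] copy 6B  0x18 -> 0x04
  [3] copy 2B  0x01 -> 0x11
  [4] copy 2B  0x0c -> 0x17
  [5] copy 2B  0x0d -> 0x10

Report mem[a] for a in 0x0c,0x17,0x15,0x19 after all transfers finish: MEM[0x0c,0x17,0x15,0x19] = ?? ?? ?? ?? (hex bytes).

MEM[0x0c,0x17,0x15,0x19] = 45 45 29 11

[0] 0x04->0x0b len=4 : ea 45 64 c0
[1] 0x1a->0x15 len=5 : 29 ea f4 c4 11
[2] 0x18->0x04 len=6 : c4 11 29 ea f4 c4
[3] 0x01->0x11 len=2 : b5 93
[4] 0x0c->0x17 len=2 : 45 64
[5] 0x0d->0x10 len=2 : 64 c0
query mem[0x0c]=0x45, mem[0x17]=0x45, mem[0x15]=0x29, mem[0x19]=0x11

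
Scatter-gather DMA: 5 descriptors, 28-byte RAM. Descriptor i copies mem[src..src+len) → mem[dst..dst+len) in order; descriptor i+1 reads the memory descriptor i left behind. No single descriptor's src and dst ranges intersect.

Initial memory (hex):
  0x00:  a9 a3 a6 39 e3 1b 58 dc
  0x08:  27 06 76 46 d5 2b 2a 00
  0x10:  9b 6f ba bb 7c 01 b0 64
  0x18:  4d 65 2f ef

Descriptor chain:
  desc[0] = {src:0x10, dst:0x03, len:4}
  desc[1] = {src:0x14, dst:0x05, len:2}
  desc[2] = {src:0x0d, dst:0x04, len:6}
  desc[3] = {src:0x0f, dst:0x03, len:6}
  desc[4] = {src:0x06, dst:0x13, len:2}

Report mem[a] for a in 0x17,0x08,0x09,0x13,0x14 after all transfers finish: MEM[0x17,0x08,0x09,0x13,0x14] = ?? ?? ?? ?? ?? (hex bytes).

MEM[0x17,0x08,0x09,0x13,0x14] = 64 7c ba ba bb

[0] 0x10->0x03 len=4 : 9b 6f ba bb
[1] 0x14->0x05 len=2 : 7c 01
[2] 0x0d->0x04 len=6 : 2b 2a 00 9b 6f ba
[3] 0x0f->0x03 len=6 : 00 9b 6f ba bb 7c
[4] 0x06->0x13 len=2 : ba bb
query mem[0x17]=0x64, mem[0x08]=0x7c, mem[0x09]=0xba, mem[0x13]=0xba, mem[0x14]=0xbb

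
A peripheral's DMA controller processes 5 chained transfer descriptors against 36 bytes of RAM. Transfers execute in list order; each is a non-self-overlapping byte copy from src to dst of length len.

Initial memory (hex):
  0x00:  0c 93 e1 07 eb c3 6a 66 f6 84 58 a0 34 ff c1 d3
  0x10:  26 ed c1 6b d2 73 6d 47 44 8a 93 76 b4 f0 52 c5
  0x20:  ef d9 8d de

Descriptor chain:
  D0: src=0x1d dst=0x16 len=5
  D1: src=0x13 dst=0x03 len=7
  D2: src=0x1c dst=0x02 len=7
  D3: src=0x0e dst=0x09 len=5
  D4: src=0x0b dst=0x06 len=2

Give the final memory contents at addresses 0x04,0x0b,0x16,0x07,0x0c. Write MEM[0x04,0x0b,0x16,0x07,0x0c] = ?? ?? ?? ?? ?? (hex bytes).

  after D0: wrote 5B at 0x16 = f052c5efd9
  after D1: wrote 7B at 0x03 = 6bd273f052c5ef
  after D2: wrote 7B at 0x02 = b4f052c5efd98d
  after D3: wrote 5B at 0x09 = c1d326edc1
  after D4: wrote 2B at 0x06 = 26ed
query mem[0x04]=0x52, mem[0x0b]=0x26, mem[0x16]=0xf0, mem[0x07]=0xed, mem[0x0c]=0xed

MEM[0x04,0x0b,0x16,0x07,0x0c] = 52 26 f0 ed ed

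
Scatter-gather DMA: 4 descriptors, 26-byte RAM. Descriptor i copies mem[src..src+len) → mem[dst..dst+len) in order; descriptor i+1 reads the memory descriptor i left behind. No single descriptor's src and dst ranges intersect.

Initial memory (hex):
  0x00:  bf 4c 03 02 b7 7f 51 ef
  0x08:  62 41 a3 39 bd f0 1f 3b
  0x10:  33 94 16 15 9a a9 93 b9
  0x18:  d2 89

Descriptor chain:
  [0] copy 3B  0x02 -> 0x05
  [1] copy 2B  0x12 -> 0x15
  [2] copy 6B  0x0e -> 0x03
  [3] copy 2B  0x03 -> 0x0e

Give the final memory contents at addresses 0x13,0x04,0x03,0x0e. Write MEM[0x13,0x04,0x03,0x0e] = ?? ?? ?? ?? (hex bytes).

D0: mem[0x05..0x07] <- [03 02 b7]
D1: mem[0x15..0x16] <- [16 15]
D2: mem[0x03..0x08] <- [1f 3b 33 94 16 15]
D3: mem[0x0e..0x0f] <- [1f 3b]
query mem[0x13]=0x15, mem[0x04]=0x3b, mem[0x03]=0x1f, mem[0x0e]=0x1f

MEM[0x13,0x04,0x03,0x0e] = 15 3b 1f 1f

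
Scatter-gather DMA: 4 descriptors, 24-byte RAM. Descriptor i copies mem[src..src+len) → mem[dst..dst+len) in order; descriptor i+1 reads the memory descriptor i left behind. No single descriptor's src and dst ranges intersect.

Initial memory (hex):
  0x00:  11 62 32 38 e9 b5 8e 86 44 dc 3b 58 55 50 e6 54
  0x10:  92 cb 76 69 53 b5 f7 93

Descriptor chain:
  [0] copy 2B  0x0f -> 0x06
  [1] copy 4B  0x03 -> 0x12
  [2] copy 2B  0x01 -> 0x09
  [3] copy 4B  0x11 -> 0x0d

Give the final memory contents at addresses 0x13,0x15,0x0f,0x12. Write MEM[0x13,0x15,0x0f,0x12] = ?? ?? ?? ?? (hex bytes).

MEM[0x13,0x15,0x0f,0x12] = e9 54 e9 38

#0 dst[0x06+2] := {0x54,0x92}
#1 dst[0x12+4] := {0x38,0xe9,0xb5,0x54}
#2 dst[0x09+2] := {0x62,0x32}
#3 dst[0x0d+4] := {0xcb,0x38,0xe9,0xb5}
query mem[0x13]=0xe9, mem[0x15]=0x54, mem[0x0f]=0xe9, mem[0x12]=0x38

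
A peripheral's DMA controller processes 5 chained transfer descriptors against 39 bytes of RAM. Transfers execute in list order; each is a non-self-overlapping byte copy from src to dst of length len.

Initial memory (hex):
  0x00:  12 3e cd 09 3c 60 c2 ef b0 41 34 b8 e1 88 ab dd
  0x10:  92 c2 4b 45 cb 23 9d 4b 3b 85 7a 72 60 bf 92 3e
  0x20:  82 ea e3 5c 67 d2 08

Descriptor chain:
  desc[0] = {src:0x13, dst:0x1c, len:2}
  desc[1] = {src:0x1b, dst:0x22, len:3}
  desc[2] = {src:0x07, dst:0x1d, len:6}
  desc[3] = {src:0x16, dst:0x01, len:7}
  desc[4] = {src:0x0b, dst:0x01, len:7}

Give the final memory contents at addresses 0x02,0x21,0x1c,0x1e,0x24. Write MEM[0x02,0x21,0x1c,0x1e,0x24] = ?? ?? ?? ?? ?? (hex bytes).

MEM[0x02,0x21,0x1c,0x1e,0x24] = e1 b8 45 b0 cb

[0] 0x13->0x1c len=2 : 45 cb
[1] 0x1b->0x22 len=3 : 72 45 cb
[2] 0x07->0x1d len=6 : ef b0 41 34 b8 e1
[3] 0x16->0x01 len=7 : 9d 4b 3b 85 7a 72 45
[4] 0x0b->0x01 len=7 : b8 e1 88 ab dd 92 c2
query mem[0x02]=0xe1, mem[0x21]=0xb8, mem[0x1c]=0x45, mem[0x1e]=0xb0, mem[0x24]=0xcb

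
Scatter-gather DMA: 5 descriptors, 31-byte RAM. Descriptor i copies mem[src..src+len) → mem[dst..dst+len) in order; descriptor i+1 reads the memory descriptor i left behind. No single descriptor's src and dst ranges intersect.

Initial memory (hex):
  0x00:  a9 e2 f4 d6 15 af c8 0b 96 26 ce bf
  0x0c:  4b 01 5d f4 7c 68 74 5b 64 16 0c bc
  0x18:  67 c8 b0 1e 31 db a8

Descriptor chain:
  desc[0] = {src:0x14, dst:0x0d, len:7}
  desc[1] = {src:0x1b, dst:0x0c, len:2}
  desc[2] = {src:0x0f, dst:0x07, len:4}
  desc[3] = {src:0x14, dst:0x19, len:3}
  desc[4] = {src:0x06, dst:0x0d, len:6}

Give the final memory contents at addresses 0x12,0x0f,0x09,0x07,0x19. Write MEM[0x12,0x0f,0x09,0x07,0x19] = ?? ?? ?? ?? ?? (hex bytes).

D0: mem[0x0d..0x13] <- [64 16 0c bc 67 c8 b0]
D1: mem[0x0c..0x0d] <- [1e 31]
D2: mem[0x07..0x0a] <- [0c bc 67 c8]
D3: mem[0x19..0x1b] <- [64 16 0c]
D4: mem[0x0d..0x12] <- [c8 0c bc 67 c8 bf]
query mem[0x12]=0xbf, mem[0x0f]=0xbc, mem[0x09]=0x67, mem[0x07]=0x0c, mem[0x19]=0x64

MEM[0x12,0x0f,0x09,0x07,0x19] = bf bc 67 0c 64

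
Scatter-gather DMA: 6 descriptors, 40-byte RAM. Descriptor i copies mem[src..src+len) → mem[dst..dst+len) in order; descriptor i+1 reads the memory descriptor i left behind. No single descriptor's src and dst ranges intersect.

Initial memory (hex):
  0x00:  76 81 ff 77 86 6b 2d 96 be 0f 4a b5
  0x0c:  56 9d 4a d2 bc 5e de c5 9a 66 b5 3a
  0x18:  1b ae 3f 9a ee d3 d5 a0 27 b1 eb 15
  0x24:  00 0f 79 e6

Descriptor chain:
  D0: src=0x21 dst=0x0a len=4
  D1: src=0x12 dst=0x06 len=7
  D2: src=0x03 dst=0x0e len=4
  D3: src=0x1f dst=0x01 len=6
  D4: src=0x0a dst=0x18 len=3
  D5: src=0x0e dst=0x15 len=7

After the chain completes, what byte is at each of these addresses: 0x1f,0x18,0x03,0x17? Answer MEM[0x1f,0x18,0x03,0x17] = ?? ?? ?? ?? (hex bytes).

#0 dst[0x0a+4] := {0xb1,0xeb,0x15,0x00}
#1 dst[0x06+7] := {0xde,0xc5,0x9a,0x66,0xb5,0x3a,0x1b}
#2 dst[0x0e+4] := {0x77,0x86,0x6b,0xde}
#3 dst[0x01+6] := {0xa0,0x27,0xb1,0xeb,0x15,0x00}
#4 dst[0x18+3] := {0xb5,0x3a,0x1b}
#5 dst[0x15+7] := {0x77,0x86,0x6b,0xde,0xde,0xc5,0x9a}
query mem[0x1f]=0xa0, mem[0x18]=0xde, mem[0x03]=0xb1, mem[0x17]=0x6b

MEM[0x1f,0x18,0x03,0x17] = a0 de b1 6b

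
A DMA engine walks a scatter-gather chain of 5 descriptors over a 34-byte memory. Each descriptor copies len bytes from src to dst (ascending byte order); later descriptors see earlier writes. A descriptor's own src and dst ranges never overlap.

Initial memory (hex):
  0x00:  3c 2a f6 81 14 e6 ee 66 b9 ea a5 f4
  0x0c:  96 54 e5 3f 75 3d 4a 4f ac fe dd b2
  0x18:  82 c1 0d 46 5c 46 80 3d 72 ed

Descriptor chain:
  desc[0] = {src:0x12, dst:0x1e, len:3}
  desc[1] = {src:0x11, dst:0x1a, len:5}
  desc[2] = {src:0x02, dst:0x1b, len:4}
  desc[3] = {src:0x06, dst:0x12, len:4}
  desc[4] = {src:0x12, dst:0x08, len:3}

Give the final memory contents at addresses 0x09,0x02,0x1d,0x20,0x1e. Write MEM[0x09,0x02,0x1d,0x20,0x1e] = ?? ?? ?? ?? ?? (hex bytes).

#0 dst[0x1e+3] := {0x4a,0x4f,0xac}
#1 dst[0x1a+5] := {0x3d,0x4a,0x4f,0xac,0xfe}
#2 dst[0x1b+4] := {0xf6,0x81,0x14,0xe6}
#3 dst[0x12+4] := {0xee,0x66,0xb9,0xea}
#4 dst[0x08+3] := {0xee,0x66,0xb9}
query mem[0x09]=0x66, mem[0x02]=0xf6, mem[0x1d]=0x14, mem[0x20]=0xac, mem[0x1e]=0xe6

MEM[0x09,0x02,0x1d,0x20,0x1e] = 66 f6 14 ac e6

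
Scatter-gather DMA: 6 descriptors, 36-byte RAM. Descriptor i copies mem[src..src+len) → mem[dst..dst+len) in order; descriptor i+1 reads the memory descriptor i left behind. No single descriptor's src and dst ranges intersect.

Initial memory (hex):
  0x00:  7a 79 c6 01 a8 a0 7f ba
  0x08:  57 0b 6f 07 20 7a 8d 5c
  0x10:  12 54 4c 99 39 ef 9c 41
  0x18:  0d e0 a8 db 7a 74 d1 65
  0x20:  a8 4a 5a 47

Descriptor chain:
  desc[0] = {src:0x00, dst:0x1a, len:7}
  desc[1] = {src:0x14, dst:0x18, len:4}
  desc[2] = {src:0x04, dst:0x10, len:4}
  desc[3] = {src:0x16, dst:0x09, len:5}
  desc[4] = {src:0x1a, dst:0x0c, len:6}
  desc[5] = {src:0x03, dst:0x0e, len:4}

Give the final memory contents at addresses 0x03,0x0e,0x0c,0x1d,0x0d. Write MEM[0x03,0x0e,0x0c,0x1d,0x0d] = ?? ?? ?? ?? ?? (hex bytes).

  after D0: wrote 7B at 0x1a = 7a79c601a8a07f
  after D1: wrote 4B at 0x18 = 39ef9c41
  after D2: wrote 4B at 0x10 = a8a07fba
  after D3: wrote 5B at 0x09 = 9c4139ef9c
  after D4: wrote 6B at 0x0c = 9c41c601a8a0
  after D5: wrote 4B at 0x0e = 01a8a07f
query mem[0x03]=0x01, mem[0x0e]=0x01, mem[0x0c]=0x9c, mem[0x1d]=0x01, mem[0x0d]=0x41

MEM[0x03,0x0e,0x0c,0x1d,0x0d] = 01 01 9c 01 41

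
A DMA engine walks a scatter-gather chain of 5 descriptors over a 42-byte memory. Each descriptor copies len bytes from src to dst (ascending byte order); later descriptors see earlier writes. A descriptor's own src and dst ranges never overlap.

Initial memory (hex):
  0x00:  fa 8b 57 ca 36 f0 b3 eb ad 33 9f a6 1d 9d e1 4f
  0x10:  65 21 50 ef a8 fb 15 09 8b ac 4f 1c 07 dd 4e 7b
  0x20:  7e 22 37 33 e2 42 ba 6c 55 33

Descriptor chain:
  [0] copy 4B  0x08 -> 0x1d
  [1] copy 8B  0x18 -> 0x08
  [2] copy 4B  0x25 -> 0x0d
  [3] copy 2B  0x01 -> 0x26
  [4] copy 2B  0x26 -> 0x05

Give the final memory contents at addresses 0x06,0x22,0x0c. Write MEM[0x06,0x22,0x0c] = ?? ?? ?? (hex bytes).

#0 dst[0x1d+4] := {0xad,0x33,0x9f,0xa6}
#1 dst[0x08+8] := {0x8b,0xac,0x4f,0x1c,0x07,0xad,0x33,0x9f}
#2 dst[0x0d+4] := {0x42,0xba,0x6c,0x55}
#3 dst[0x26+2] := {0x8b,0x57}
#4 dst[0x05+2] := {0x8b,0x57}
query mem[0x06]=0x57, mem[0x22]=0x37, mem[0x0c]=0x07

MEM[0x06,0x22,0x0c] = 57 37 07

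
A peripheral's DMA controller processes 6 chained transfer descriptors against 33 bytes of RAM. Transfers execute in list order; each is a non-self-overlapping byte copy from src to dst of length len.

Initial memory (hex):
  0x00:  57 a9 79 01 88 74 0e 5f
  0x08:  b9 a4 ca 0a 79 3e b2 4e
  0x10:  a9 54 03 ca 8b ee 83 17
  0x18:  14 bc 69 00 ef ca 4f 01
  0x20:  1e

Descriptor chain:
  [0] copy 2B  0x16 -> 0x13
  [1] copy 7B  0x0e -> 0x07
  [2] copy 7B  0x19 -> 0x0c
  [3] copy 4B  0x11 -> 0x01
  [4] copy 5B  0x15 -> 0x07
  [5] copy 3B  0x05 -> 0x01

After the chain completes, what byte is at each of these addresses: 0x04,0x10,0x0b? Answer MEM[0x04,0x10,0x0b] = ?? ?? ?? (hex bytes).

MEM[0x04,0x10,0x0b] = 17 ca bc

[0] 0x16->0x13 len=2 : 83 17
[1] 0x0e->0x07 len=7 : b2 4e a9 54 03 83 17
[2] 0x19->0x0c len=7 : bc 69 00 ef ca 4f 01
[3] 0x11->0x01 len=4 : 4f 01 83 17
[4] 0x15->0x07 len=5 : ee 83 17 14 bc
[5] 0x05->0x01 len=3 : 74 0e ee
query mem[0x04]=0x17, mem[0x10]=0xca, mem[0x0b]=0xbc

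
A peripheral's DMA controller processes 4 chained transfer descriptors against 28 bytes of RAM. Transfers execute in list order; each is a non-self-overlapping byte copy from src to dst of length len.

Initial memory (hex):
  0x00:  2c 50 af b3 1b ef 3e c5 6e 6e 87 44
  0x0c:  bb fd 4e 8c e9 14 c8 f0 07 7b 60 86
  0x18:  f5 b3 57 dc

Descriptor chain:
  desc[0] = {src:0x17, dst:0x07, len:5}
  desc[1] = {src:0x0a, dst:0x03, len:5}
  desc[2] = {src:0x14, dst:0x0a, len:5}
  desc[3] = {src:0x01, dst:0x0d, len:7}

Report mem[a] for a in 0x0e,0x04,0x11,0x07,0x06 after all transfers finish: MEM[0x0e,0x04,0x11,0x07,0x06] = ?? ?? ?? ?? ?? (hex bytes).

MEM[0x0e,0x04,0x11,0x07,0x06] = af dc bb 4e fd

[0] 0x17->0x07 len=5 : 86 f5 b3 57 dc
[1] 0x0a->0x03 len=5 : 57 dc bb fd 4e
[2] 0x14->0x0a len=5 : 07 7b 60 86 f5
[3] 0x01->0x0d len=7 : 50 af 57 dc bb fd 4e
query mem[0x0e]=0xaf, mem[0x04]=0xdc, mem[0x11]=0xbb, mem[0x07]=0x4e, mem[0x06]=0xfd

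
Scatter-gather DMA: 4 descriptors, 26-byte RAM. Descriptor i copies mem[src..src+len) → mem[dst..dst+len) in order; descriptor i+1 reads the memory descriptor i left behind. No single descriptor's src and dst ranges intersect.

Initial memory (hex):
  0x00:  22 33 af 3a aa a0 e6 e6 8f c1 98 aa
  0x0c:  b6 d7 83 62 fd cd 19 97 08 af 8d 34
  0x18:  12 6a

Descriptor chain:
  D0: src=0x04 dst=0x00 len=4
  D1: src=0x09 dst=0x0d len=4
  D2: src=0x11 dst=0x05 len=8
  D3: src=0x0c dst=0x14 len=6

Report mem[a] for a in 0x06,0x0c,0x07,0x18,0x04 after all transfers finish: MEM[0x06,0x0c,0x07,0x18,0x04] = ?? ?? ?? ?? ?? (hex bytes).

[0] 0x04->0x00 len=4 : aa a0 e6 e6
[1] 0x09->0x0d len=4 : c1 98 aa b6
[2] 0x11->0x05 len=8 : cd 19 97 08 af 8d 34 12
[3] 0x0c->0x14 len=6 : 12 c1 98 aa b6 cd
query mem[0x06]=0x19, mem[0x0c]=0x12, mem[0x07]=0x97, mem[0x18]=0xb6, mem[0x04]=0xaa

MEM[0x06,0x0c,0x07,0x18,0x04] = 19 12 97 b6 aa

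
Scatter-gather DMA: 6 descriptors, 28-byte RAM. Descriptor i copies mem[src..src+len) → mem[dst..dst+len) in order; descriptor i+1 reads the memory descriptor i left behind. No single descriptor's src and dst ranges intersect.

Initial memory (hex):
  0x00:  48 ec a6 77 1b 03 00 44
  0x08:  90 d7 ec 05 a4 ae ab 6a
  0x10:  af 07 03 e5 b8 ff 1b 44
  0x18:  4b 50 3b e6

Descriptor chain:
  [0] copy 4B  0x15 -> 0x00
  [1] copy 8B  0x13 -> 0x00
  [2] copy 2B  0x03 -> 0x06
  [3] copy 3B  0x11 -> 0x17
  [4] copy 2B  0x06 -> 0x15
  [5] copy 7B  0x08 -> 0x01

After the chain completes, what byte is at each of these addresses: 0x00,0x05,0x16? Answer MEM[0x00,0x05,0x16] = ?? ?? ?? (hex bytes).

D0: mem[0x00..0x03] <- [ff 1b 44 4b]
D1: mem[0x00..0x07] <- [e5 b8 ff 1b 44 4b 50 3b]
D2: mem[0x06..0x07] <- [1b 44]
D3: mem[0x17..0x19] <- [07 03 e5]
D4: mem[0x15..0x16] <- [1b 44]
D5: mem[0x01..0x07] <- [90 d7 ec 05 a4 ae ab]
query mem[0x00]=0xe5, mem[0x05]=0xa4, mem[0x16]=0x44

MEM[0x00,0x05,0x16] = e5 a4 44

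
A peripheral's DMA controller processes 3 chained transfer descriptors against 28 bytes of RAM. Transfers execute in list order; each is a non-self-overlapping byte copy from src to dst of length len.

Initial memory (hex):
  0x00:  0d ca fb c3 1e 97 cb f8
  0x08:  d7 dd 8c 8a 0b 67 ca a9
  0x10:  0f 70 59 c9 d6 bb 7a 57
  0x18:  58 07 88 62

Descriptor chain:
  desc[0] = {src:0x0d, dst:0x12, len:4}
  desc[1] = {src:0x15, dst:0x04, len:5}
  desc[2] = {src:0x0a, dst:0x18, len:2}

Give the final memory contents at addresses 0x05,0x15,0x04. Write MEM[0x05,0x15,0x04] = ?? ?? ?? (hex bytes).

MEM[0x05,0x15,0x04] = 7a 0f 0f

D0: mem[0x12..0x15] <- [67 ca a9 0f]
D1: mem[0x04..0x08] <- [0f 7a 57 58 07]
D2: mem[0x18..0x19] <- [8c 8a]
query mem[0x05]=0x7a, mem[0x15]=0x0f, mem[0x04]=0x0f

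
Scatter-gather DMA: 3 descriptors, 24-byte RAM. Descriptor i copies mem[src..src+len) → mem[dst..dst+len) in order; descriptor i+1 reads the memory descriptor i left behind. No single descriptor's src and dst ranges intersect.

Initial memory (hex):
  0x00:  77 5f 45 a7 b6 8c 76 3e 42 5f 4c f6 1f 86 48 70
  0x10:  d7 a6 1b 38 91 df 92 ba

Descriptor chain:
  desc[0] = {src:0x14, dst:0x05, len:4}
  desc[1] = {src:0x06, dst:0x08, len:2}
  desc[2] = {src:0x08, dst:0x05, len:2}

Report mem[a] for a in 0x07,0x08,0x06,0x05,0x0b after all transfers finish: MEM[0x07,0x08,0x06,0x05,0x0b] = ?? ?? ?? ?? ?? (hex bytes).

MEM[0x07,0x08,0x06,0x05,0x0b] = 92 df 92 df f6

  after D0: wrote 4B at 0x05 = 91df92ba
  after D1: wrote 2B at 0x08 = df92
  after D2: wrote 2B at 0x05 = df92
query mem[0x07]=0x92, mem[0x08]=0xdf, mem[0x06]=0x92, mem[0x05]=0xdf, mem[0x0b]=0xf6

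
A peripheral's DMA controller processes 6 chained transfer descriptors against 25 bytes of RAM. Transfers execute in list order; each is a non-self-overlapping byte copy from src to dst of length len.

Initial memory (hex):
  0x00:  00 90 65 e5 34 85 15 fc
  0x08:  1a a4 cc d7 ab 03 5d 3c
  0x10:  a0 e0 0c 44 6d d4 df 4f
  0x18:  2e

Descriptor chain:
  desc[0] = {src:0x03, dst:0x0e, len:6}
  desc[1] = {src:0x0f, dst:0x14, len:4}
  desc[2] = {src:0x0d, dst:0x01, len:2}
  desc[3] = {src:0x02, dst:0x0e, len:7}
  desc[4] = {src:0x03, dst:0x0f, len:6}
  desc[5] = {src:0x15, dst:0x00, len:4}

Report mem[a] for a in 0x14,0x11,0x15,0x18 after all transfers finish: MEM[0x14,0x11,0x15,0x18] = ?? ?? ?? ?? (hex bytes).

MEM[0x14,0x11,0x15,0x18] = 1a 85 85 2e

  after D0: wrote 6B at 0x0e = e5348515fc1a
  after D1: wrote 4B at 0x14 = 348515fc
  after D2: wrote 2B at 0x01 = 03e5
  after D3: wrote 7B at 0x0e = e5e5348515fc1a
  after D4: wrote 6B at 0x0f = e5348515fc1a
  after D5: wrote 4B at 0x00 = 8515fc2e
query mem[0x14]=0x1a, mem[0x11]=0x85, mem[0x15]=0x85, mem[0x18]=0x2e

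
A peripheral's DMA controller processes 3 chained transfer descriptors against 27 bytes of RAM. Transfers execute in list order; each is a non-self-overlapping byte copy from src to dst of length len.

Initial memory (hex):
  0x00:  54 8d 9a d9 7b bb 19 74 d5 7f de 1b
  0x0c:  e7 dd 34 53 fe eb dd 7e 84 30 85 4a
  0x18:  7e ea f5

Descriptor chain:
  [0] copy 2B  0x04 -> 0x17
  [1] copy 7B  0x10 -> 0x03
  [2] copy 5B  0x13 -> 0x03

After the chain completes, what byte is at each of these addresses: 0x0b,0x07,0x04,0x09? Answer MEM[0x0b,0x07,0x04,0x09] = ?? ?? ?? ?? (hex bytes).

#0 dst[0x17+2] := {0x7b,0xbb}
#1 dst[0x03+7] := {0xfe,0xeb,0xdd,0x7e,0x84,0x30,0x85}
#2 dst[0x03+5] := {0x7e,0x84,0x30,0x85,0x7b}
query mem[0x0b]=0x1b, mem[0x07]=0x7b, mem[0x04]=0x84, mem[0x09]=0x85

MEM[0x0b,0x07,0x04,0x09] = 1b 7b 84 85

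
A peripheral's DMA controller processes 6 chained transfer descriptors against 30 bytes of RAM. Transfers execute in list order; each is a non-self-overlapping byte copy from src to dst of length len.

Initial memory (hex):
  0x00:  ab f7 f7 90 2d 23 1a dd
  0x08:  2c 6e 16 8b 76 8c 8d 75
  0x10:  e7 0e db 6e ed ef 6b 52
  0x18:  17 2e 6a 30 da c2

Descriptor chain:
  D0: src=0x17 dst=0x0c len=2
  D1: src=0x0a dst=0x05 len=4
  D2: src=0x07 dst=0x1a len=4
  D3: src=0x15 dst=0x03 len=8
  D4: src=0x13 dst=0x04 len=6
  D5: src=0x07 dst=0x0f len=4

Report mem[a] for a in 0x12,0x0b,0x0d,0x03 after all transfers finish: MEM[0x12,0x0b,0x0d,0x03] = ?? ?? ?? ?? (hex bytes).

#0 dst[0x0c+2] := {0x52,0x17}
#1 dst[0x05+4] := {0x16,0x8b,0x52,0x17}
#2 dst[0x1a+4] := {0x52,0x17,0x6e,0x16}
#3 dst[0x03+8] := {0xef,0x6b,0x52,0x17,0x2e,0x52,0x17,0x6e}
#4 dst[0x04+6] := {0x6e,0xed,0xef,0x6b,0x52,0x17}
#5 dst[0x0f+4] := {0x6b,0x52,0x17,0x6e}
query mem[0x12]=0x6e, mem[0x0b]=0x8b, mem[0x0d]=0x17, mem[0x03]=0xef

MEM[0x12,0x0b,0x0d,0x03] = 6e 8b 17 ef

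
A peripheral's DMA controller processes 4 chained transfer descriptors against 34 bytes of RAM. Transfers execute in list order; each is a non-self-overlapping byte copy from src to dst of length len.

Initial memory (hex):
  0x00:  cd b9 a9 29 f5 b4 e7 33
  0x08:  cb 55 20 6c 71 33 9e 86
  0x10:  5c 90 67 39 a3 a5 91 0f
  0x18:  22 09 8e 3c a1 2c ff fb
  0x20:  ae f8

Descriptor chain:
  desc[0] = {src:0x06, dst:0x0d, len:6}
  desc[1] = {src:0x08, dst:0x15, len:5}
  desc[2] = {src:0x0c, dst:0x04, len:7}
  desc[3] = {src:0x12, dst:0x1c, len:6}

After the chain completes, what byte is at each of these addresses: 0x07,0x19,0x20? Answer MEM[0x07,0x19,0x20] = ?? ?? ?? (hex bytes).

MEM[0x07,0x19,0x20] = cb 71 55

[0] 0x06->0x0d len=6 : e7 33 cb 55 20 6c
[1] 0x08->0x15 len=5 : cb 55 20 6c 71
[2] 0x0c->0x04 len=7 : 71 e7 33 cb 55 20 6c
[3] 0x12->0x1c len=6 : 6c 39 a3 cb 55 20
query mem[0x07]=0xcb, mem[0x19]=0x71, mem[0x20]=0x55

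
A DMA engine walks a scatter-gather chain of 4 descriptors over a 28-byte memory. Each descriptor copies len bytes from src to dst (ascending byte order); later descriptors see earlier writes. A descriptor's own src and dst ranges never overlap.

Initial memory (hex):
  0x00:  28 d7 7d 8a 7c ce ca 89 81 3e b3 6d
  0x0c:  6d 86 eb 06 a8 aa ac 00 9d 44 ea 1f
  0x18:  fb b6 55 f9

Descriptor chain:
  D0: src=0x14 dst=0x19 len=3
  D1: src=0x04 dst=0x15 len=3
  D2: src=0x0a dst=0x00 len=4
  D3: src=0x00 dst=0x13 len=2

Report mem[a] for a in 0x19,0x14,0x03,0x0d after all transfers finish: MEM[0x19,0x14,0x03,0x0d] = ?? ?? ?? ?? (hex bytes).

MEM[0x19,0x14,0x03,0x0d] = 9d 6d 86 86

#0 dst[0x19+3] := {0x9d,0x44,0xea}
#1 dst[0x15+3] := {0x7c,0xce,0xca}
#2 dst[0x00+4] := {0xb3,0x6d,0x6d,0x86}
#3 dst[0x13+2] := {0xb3,0x6d}
query mem[0x19]=0x9d, mem[0x14]=0x6d, mem[0x03]=0x86, mem[0x0d]=0x86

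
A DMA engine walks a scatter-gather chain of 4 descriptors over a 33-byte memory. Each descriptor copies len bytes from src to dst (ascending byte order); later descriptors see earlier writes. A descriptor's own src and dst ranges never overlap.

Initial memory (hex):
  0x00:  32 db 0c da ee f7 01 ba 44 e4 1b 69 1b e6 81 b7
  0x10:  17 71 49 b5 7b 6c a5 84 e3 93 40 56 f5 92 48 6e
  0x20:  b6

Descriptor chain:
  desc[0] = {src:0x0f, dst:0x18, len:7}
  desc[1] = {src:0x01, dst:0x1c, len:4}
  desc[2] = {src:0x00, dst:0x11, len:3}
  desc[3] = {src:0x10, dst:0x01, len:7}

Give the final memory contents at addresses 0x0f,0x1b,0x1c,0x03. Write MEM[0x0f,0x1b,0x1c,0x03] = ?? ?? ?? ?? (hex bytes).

  after D0: wrote 7B at 0x18 = b7177149b57b6c
  after D1: wrote 4B at 0x1c = db0cdaee
  after D2: wrote 3B at 0x11 = 32db0c
  after D3: wrote 7B at 0x01 = 1732db0c7b6ca5
query mem[0x0f]=0xb7, mem[0x1b]=0x49, mem[0x1c]=0xdb, mem[0x03]=0xdb

MEM[0x0f,0x1b,0x1c,0x03] = b7 49 db db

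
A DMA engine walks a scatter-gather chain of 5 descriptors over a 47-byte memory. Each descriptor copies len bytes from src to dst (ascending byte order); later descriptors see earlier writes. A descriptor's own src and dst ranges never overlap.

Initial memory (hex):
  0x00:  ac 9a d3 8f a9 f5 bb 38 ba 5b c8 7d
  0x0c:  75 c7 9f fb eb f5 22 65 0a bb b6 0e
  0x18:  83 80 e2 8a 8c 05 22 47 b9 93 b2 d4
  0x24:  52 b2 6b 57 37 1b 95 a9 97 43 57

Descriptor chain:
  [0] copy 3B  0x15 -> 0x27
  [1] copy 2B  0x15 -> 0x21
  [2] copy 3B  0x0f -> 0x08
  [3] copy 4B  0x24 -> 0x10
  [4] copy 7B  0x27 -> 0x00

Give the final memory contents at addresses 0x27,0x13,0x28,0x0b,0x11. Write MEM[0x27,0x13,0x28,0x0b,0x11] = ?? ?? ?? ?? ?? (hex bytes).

MEM[0x27,0x13,0x28,0x0b,0x11] = bb bb b6 7d b2

#0 dst[0x27+3] := {0xbb,0xb6,0x0e}
#1 dst[0x21+2] := {0xbb,0xb6}
#2 dst[0x08+3] := {0xfb,0xeb,0xf5}
#3 dst[0x10+4] := {0x52,0xb2,0x6b,0xbb}
#4 dst[0x00+7] := {0xbb,0xb6,0x0e,0x95,0xa9,0x97,0x43}
query mem[0x27]=0xbb, mem[0x13]=0xbb, mem[0x28]=0xb6, mem[0x0b]=0x7d, mem[0x11]=0xb2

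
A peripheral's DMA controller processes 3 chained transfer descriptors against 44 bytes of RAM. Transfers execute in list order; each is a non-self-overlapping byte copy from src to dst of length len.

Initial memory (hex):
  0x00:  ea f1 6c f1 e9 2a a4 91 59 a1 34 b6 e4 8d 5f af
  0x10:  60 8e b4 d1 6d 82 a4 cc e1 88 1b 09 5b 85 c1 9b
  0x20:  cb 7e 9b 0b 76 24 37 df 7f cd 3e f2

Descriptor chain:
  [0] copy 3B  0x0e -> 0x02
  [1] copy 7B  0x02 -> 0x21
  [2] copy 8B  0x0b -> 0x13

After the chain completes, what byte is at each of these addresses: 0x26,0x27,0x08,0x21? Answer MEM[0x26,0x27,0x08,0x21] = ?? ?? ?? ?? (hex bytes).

[0] 0x0e->0x02 len=3 : 5f af 60
[1] 0x02->0x21 len=7 : 5f af 60 2a a4 91 59
[2] 0x0b->0x13 len=8 : b6 e4 8d 5f af 60 8e b4
query mem[0x26]=0x91, mem[0x27]=0x59, mem[0x08]=0x59, mem[0x21]=0x5f

MEM[0x26,0x27,0x08,0x21] = 91 59 59 5f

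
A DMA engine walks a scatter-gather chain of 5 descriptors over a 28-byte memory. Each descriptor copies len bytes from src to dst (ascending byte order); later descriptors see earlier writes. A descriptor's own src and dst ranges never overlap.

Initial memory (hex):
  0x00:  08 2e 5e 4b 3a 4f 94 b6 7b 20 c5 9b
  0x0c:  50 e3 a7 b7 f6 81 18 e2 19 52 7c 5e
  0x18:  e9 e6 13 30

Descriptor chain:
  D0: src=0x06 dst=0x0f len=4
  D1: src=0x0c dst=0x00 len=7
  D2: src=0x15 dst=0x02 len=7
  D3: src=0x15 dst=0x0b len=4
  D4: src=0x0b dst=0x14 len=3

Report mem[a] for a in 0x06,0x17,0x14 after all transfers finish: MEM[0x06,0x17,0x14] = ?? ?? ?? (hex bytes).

MEM[0x06,0x17,0x14] = e6 5e 52

  after D0: wrote 4B at 0x0f = 94b67b20
  after D1: wrote 7B at 0x00 = 50e3a794b67b20
  after D2: wrote 7B at 0x02 = 527c5ee9e61330
  after D3: wrote 4B at 0x0b = 527c5ee9
  after D4: wrote 3B at 0x14 = 527c5e
query mem[0x06]=0xe6, mem[0x17]=0x5e, mem[0x14]=0x52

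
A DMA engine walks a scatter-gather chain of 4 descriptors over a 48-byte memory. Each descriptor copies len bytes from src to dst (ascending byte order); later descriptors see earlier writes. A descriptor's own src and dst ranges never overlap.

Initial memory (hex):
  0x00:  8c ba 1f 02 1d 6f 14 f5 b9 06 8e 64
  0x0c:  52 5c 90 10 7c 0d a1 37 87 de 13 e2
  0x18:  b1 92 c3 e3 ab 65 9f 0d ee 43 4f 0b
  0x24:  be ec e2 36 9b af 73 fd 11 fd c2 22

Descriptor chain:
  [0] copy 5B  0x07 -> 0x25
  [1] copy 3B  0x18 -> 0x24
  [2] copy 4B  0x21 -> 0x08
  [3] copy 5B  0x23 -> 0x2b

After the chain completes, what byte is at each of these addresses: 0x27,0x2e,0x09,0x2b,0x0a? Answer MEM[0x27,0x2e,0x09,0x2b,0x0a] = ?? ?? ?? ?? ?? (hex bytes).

MEM[0x27,0x2e,0x09,0x2b,0x0a] = 06 c3 4f 0b 0b

D0: mem[0x25..0x29] <- [f5 b9 06 8e 64]
D1: mem[0x24..0x26] <- [b1 92 c3]
D2: mem[0x08..0x0b] <- [43 4f 0b b1]
D3: mem[0x2b..0x2f] <- [0b b1 92 c3 06]
query mem[0x27]=0x06, mem[0x2e]=0xc3, mem[0x09]=0x4f, mem[0x2b]=0x0b, mem[0x0a]=0x0b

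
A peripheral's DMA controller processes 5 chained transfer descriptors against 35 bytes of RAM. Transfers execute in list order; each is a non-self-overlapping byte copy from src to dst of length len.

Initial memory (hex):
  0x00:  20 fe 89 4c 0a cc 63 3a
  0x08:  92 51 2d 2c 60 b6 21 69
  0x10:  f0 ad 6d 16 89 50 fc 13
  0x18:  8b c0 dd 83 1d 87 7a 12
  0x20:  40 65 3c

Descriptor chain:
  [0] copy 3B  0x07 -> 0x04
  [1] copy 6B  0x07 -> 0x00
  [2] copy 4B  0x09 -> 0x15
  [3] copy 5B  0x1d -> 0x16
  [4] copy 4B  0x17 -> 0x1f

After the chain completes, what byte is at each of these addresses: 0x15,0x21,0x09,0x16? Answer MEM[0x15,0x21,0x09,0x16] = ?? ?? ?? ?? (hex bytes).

  after D0: wrote 3B at 0x04 = 3a9251
  after D1: wrote 6B at 0x00 = 3a92512d2c60
  after D2: wrote 4B at 0x15 = 512d2c60
  after D3: wrote 5B at 0x16 = 877a124065
  after D4: wrote 4B at 0x1f = 7a124065
query mem[0x15]=0x51, mem[0x21]=0x40, mem[0x09]=0x51, mem[0x16]=0x87

MEM[0x15,0x21,0x09,0x16] = 51 40 51 87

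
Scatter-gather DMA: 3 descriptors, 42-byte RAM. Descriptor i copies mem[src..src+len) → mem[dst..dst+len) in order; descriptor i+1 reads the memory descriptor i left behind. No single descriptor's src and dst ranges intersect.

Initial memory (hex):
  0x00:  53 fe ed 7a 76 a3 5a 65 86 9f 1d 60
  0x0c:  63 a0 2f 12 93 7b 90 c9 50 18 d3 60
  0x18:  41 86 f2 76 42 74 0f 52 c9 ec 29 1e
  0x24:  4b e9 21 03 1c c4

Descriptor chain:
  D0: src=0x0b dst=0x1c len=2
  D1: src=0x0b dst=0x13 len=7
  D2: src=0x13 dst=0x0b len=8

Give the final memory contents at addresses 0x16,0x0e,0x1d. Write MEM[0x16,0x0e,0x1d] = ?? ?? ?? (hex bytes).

MEM[0x16,0x0e,0x1d] = 2f 2f 63

#0 dst[0x1c+2] := {0x60,0x63}
#1 dst[0x13+7] := {0x60,0x63,0xa0,0x2f,0x12,0x93,0x7b}
#2 dst[0x0b+8] := {0x60,0x63,0xa0,0x2f,0x12,0x93,0x7b,0xf2}
query mem[0x16]=0x2f, mem[0x0e]=0x2f, mem[0x1d]=0x63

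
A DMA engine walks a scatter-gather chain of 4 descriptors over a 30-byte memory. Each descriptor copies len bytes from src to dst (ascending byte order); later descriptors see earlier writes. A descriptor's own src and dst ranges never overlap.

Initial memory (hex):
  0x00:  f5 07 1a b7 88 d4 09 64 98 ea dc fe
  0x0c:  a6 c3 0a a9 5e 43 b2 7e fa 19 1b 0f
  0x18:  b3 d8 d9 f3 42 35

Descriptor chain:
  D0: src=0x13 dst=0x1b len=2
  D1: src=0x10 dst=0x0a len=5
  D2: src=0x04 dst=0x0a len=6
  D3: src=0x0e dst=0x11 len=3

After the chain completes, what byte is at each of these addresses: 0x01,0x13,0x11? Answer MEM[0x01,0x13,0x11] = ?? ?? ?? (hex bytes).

[0] 0x13->0x1b len=2 : 7e fa
[1] 0x10->0x0a len=5 : 5e 43 b2 7e fa
[2] 0x04->0x0a len=6 : 88 d4 09 64 98 ea
[3] 0x0e->0x11 len=3 : 98 ea 5e
query mem[0x01]=0x07, mem[0x13]=0x5e, mem[0x11]=0x98

MEM[0x01,0x13,0x11] = 07 5e 98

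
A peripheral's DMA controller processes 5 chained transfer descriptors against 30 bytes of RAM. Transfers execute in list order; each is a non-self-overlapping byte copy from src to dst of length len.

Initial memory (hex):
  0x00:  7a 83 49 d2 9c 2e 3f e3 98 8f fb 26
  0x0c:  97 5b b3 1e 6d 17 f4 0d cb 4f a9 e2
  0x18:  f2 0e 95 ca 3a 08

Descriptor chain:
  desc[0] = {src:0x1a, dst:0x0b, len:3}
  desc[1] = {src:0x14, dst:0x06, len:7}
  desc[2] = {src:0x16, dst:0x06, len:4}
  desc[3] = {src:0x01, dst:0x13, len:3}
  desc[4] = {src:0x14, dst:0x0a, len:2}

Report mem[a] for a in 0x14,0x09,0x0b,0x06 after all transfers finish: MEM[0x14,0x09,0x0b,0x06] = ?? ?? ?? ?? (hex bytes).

  after D0: wrote 3B at 0x0b = 95ca3a
  after D1: wrote 7B at 0x06 = cb4fa9e2f20e95
  after D2: wrote 4B at 0x06 = a9e2f20e
  after D3: wrote 3B at 0x13 = 8349d2
  after D4: wrote 2B at 0x0a = 49d2
query mem[0x14]=0x49, mem[0x09]=0x0e, mem[0x0b]=0xd2, mem[0x06]=0xa9

MEM[0x14,0x09,0x0b,0x06] = 49 0e d2 a9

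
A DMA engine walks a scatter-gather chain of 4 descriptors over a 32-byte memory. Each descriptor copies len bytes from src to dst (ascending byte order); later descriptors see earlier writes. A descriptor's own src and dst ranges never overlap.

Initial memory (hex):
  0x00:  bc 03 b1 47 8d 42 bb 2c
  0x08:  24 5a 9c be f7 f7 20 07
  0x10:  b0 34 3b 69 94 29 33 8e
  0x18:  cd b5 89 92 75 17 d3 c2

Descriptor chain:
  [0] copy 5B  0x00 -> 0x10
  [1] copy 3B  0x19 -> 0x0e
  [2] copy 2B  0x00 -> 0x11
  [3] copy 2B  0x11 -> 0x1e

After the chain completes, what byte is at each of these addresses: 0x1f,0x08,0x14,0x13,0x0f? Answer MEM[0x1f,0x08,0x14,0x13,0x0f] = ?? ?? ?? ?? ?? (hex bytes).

[0] 0x00->0x10 len=5 : bc 03 b1 47 8d
[1] 0x19->0x0e len=3 : b5 89 92
[2] 0x00->0x11 len=2 : bc 03
[3] 0x11->0x1e len=2 : bc 03
query mem[0x1f]=0x03, mem[0x08]=0x24, mem[0x14]=0x8d, mem[0x13]=0x47, mem[0x0f]=0x89

MEM[0x1f,0x08,0x14,0x13,0x0f] = 03 24 8d 47 89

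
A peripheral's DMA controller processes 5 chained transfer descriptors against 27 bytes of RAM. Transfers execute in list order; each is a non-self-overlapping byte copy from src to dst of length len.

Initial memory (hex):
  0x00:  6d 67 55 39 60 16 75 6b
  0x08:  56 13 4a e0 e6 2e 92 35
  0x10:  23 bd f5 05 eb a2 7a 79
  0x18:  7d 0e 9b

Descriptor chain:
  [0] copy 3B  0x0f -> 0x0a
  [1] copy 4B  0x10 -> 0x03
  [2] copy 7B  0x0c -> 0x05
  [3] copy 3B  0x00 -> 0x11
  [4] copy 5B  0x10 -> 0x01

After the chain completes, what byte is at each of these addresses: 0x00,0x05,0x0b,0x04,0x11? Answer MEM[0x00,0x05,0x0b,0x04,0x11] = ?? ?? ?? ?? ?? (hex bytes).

#0 dst[0x0a+3] := {0x35,0x23,0xbd}
#1 dst[0x03+4] := {0x23,0xbd,0xf5,0x05}
#2 dst[0x05+7] := {0xbd,0x2e,0x92,0x35,0x23,0xbd,0xf5}
#3 dst[0x11+3] := {0x6d,0x67,0x55}
#4 dst[0x01+5] := {0x23,0x6d,0x67,0x55,0xeb}
query mem[0x00]=0x6d, mem[0x05]=0xeb, mem[0x0b]=0xf5, mem[0x04]=0x55, mem[0x11]=0x6d

MEM[0x00,0x05,0x0b,0x04,0x11] = 6d eb f5 55 6d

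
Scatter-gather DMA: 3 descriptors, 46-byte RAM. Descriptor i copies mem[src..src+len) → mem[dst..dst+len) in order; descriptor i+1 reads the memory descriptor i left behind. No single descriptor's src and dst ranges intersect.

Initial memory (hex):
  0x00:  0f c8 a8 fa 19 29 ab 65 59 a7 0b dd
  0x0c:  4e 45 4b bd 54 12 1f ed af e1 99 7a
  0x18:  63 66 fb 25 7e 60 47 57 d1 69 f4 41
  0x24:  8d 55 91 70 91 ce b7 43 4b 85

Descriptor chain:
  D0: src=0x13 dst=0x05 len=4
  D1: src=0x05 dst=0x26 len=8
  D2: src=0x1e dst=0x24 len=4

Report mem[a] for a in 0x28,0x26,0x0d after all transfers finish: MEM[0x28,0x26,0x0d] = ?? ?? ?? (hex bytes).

#0 dst[0x05+4] := {0xed,0xaf,0xe1,0x99}
#1 dst[0x26+8] := {0xed,0xaf,0xe1,0x99,0xa7,0x0b,0xdd,0x4e}
#2 dst[0x24+4] := {0x47,0x57,0xd1,0x69}
query mem[0x28]=0xe1, mem[0x26]=0xd1, mem[0x0d]=0x45

MEM[0x28,0x26,0x0d] = e1 d1 45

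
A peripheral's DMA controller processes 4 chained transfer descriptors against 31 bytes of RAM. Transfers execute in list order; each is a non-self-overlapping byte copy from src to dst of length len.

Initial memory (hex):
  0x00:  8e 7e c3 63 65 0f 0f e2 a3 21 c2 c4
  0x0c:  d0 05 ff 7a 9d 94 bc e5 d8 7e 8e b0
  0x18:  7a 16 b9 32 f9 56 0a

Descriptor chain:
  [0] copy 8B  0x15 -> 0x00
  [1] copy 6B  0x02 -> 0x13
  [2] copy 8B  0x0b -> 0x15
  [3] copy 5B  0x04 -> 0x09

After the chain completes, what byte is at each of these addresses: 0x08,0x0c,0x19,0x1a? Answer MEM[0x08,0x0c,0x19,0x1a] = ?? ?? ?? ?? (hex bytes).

D0: mem[0x00..0x07] <- [7e 8e b0 7a 16 b9 32 f9]
D1: mem[0x13..0x18] <- [b0 7a 16 b9 32 f9]
D2: mem[0x15..0x1c] <- [c4 d0 05 ff 7a 9d 94 bc]
D3: mem[0x09..0x0d] <- [16 b9 32 f9 a3]
query mem[0x08]=0xa3, mem[0x0c]=0xf9, mem[0x19]=0x7a, mem[0x1a]=0x9d

MEM[0x08,0x0c,0x19,0x1a] = a3 f9 7a 9d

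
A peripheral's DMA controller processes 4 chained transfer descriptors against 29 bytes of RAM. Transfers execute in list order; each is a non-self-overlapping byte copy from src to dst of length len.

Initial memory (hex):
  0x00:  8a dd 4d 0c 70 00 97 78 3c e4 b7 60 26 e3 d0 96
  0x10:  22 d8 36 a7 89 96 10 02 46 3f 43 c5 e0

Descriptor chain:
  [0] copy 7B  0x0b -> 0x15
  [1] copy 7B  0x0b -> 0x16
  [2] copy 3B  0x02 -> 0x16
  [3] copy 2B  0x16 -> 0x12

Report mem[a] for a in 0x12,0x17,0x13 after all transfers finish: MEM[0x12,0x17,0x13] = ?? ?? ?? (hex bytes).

  after D0: wrote 7B at 0x15 = 6026e3d09622d8
  after D1: wrote 7B at 0x16 = 6026e3d09622d8
  after D2: wrote 3B at 0x16 = 4d0c70
  after D3: wrote 2B at 0x12 = 4d0c
query mem[0x12]=0x4d, mem[0x17]=0x0c, mem[0x13]=0x0c

MEM[0x12,0x17,0x13] = 4d 0c 0c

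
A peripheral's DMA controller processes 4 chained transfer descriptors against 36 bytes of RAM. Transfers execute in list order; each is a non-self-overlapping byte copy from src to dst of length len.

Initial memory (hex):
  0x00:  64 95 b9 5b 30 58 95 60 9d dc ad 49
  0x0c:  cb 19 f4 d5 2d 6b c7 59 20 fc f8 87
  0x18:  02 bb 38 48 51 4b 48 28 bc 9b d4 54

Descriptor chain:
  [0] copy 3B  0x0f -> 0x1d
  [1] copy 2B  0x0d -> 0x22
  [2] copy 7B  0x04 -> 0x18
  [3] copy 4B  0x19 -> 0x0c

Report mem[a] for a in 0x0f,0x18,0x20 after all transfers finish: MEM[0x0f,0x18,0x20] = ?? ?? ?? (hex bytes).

[0] 0x0f->0x1d len=3 : d5 2d 6b
[1] 0x0d->0x22 len=2 : 19 f4
[2] 0x04->0x18 len=7 : 30 58 95 60 9d dc ad
[3] 0x19->0x0c len=4 : 58 95 60 9d
query mem[0x0f]=0x9d, mem[0x18]=0x30, mem[0x20]=0xbc

MEM[0x0f,0x18,0x20] = 9d 30 bc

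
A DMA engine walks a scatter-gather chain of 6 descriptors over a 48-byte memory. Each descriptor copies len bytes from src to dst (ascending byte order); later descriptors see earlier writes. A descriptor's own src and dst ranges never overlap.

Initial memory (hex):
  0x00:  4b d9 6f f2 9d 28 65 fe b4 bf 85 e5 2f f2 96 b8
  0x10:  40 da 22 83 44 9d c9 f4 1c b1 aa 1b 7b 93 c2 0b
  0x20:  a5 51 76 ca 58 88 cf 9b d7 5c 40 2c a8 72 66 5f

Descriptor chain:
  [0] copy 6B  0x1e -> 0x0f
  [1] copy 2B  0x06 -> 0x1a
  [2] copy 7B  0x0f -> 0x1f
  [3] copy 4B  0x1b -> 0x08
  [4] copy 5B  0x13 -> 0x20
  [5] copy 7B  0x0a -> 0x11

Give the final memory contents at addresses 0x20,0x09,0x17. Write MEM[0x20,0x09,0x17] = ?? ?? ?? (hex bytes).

#0 dst[0x0f+6] := {0xc2,0x0b,0xa5,0x51,0x76,0xca}
#1 dst[0x1a+2] := {0x65,0xfe}
#2 dst[0x1f+7] := {0xc2,0x0b,0xa5,0x51,0x76,0xca,0x9d}
#3 dst[0x08+4] := {0xfe,0x7b,0x93,0xc2}
#4 dst[0x20+5] := {0x76,0xca,0x9d,0xc9,0xf4}
#5 dst[0x11+7] := {0x93,0xc2,0x2f,0xf2,0x96,0xc2,0x0b}
query mem[0x20]=0x76, mem[0x09]=0x7b, mem[0x17]=0x0b

MEM[0x20,0x09,0x17] = 76 7b 0b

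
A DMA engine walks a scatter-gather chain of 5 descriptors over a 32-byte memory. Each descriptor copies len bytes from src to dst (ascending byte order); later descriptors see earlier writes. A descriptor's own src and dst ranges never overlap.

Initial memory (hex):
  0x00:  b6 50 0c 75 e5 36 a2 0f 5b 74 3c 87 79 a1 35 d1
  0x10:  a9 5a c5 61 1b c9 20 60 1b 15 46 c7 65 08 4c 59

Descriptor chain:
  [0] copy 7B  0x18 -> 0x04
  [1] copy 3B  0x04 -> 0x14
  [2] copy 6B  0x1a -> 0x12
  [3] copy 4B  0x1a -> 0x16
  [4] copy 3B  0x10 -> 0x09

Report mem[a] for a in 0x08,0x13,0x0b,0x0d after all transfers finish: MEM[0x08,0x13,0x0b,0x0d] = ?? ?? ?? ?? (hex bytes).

[0] 0x18->0x04 len=7 : 1b 15 46 c7 65 08 4c
[1] 0x04->0x14 len=3 : 1b 15 46
[2] 0x1a->0x12 len=6 : 46 c7 65 08 4c 59
[3] 0x1a->0x16 len=4 : 46 c7 65 08
[4] 0x10->0x09 len=3 : a9 5a 46
query mem[0x08]=0x65, mem[0x13]=0xc7, mem[0x0b]=0x46, mem[0x0d]=0xa1

MEM[0x08,0x13,0x0b,0x0d] = 65 c7 46 a1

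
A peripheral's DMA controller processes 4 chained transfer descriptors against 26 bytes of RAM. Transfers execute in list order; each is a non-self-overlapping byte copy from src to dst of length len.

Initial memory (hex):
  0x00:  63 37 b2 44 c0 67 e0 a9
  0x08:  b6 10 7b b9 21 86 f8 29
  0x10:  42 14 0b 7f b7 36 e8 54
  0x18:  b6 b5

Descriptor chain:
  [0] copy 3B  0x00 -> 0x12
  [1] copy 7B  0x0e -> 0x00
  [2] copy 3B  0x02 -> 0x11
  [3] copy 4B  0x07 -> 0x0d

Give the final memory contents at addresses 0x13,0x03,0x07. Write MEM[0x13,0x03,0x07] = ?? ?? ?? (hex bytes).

#0 dst[0x12+3] := {0x63,0x37,0xb2}
#1 dst[0x00+7] := {0xf8,0x29,0x42,0x14,0x63,0x37,0xb2}
#2 dst[0x11+3] := {0x42,0x14,0x63}
#3 dst[0x0d+4] := {0xa9,0xb6,0x10,0x7b}
query mem[0x13]=0x63, mem[0x03]=0x14, mem[0x07]=0xa9

MEM[0x13,0x03,0x07] = 63 14 a9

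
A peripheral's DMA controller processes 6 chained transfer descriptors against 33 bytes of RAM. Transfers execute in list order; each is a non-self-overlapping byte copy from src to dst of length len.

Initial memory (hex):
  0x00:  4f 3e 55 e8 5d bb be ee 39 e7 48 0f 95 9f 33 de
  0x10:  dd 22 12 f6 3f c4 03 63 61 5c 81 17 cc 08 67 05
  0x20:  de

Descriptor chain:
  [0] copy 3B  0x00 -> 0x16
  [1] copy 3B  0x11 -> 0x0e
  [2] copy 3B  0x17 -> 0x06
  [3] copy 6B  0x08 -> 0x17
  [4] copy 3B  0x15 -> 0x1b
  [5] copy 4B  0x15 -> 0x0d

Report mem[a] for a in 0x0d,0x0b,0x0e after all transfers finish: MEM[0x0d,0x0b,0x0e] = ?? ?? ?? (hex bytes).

MEM[0x0d,0x0b,0x0e] = c4 0f 4f

D0: mem[0x16..0x18] <- [4f 3e 55]
D1: mem[0x0e..0x10] <- [22 12 f6]
D2: mem[0x06..0x08] <- [3e 55 5c]
D3: mem[0x17..0x1c] <- [5c e7 48 0f 95 9f]
D4: mem[0x1b..0x1d] <- [c4 4f 5c]
D5: mem[0x0d..0x10] <- [c4 4f 5c e7]
query mem[0x0d]=0xc4, mem[0x0b]=0x0f, mem[0x0e]=0x4f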